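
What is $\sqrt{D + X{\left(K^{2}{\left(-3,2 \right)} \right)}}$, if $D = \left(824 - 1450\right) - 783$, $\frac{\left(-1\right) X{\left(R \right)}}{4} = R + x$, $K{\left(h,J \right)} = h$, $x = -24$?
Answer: $i \sqrt{1349} \approx 36.729 i$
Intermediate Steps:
$X{\left(R \right)} = 96 - 4 R$ ($X{\left(R \right)} = - 4 \left(R - 24\right) = - 4 \left(-24 + R\right) = 96 - 4 R$)
$D = -1409$ ($D = -626 - 783 = -1409$)
$\sqrt{D + X{\left(K^{2}{\left(-3,2 \right)} \right)}} = \sqrt{-1409 + \left(96 - 4 \left(-3\right)^{2}\right)} = \sqrt{-1409 + \left(96 - 36\right)} = \sqrt{-1409 + 60} = \sqrt{-1349} = i \sqrt{1349}$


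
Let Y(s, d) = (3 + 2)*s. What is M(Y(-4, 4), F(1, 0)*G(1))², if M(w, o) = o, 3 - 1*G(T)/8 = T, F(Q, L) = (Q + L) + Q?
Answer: 1024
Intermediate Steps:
F(Q, L) = L + 2*Q (F(Q, L) = (L + Q) + Q = L + 2*Q)
G(T) = 24 - 8*T
Y(s, d) = 5*s
M(Y(-4, 4), F(1, 0)*G(1))² = ((0 + 2*1)*(24 - 8*1))² = ((0 + 2)*(24 - 8))² = (2*16)² = 32² = 1024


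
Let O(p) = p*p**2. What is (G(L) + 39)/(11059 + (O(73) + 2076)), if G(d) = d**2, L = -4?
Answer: 55/402152 ≈ 0.00013676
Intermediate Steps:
O(p) = p**3
(G(L) + 39)/(11059 + (O(73) + 2076)) = ((-4)**2 + 39)/(11059 + (73**3 + 2076)) = (16 + 39)/(11059 + (389017 + 2076)) = 55/(11059 + 391093) = 55/402152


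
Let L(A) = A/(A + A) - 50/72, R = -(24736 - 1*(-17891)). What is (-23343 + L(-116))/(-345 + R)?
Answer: 840355/1546992 ≈ 0.54322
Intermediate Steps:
R = -42627 (R = -(24736 + 17891) = -1*42627 = -42627)
L(A) = -7/36 (L(A) = A/((2*A)) - 50*1/72 = A*(1/(2*A)) - 25/36 = ½ - 25/36 = -7/36)
(-23343 + L(-116))/(-345 + R) = (-23343 - 7/36)/(-345 - 42627) = -840355/36/(-42972) = -840355/36*(-1/42972) = 840355/1546992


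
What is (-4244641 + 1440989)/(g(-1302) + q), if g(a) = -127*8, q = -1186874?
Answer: 1401826/593945 ≈ 2.3602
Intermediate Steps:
g(a) = -1016
(-4244641 + 1440989)/(g(-1302) + q) = (-4244641 + 1440989)/(-1016 - 1186874) = -2803652/(-1187890) = -2803652*(-1/1187890) = 1401826/593945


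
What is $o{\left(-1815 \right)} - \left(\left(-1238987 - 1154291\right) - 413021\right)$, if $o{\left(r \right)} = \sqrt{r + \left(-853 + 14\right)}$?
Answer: $2806299 + i \sqrt{2654} \approx 2.8063 \cdot 10^{6} + 51.517 i$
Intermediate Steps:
$o{\left(r \right)} = \sqrt{-839 + r}$ ($o{\left(r \right)} = \sqrt{r - 839} = \sqrt{-839 + r}$)
$o{\left(-1815 \right)} - \left(\left(-1238987 - 1154291\right) - 413021\right) = \sqrt{-839 - 1815} - \left(\left(-1238987 - 1154291\right) - 413021\right) = \sqrt{-2654} - \left(-2393278 - 413021\right) = i \sqrt{2654} - -2806299 = i \sqrt{2654} + 2806299 = 2806299 + i \sqrt{2654}$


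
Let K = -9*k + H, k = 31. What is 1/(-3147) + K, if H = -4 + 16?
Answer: -840250/3147 ≈ -267.00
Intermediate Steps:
H = 12
K = -267 (K = -9*31 + 12 = -279 + 12 = -267)
1/(-3147) + K = 1/(-3147) - 267 = -1/3147 - 267 = -840250/3147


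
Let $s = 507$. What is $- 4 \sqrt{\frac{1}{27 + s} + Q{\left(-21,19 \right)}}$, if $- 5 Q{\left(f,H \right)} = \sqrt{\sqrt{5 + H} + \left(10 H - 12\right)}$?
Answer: $- \frac{2 \sqrt{13350 - 1425780 \sqrt{2} \sqrt{89 + \sqrt{6}}}}{1335} \approx - 6.5762 i$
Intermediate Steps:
$Q{\left(f,H \right)} = - \frac{\sqrt{-12 + \sqrt{5 + H} + 10 H}}{5}$ ($Q{\left(f,H \right)} = - \frac{\sqrt{\sqrt{5 + H} + \left(10 H - 12\right)}}{5} = - \frac{\sqrt{\sqrt{5 + H} + \left(-12 + 10 H\right)}}{5} = - \frac{\sqrt{-12 + \sqrt{5 + H} + 10 H}}{5}$)
$- 4 \sqrt{\frac{1}{27 + s} + Q{\left(-21,19 \right)}} = - 4 \sqrt{\frac{1}{27 + 507} - \frac{\sqrt{-12 + \sqrt{5 + 19} + 10 \cdot 19}}{5}} = - 4 \sqrt{\frac{1}{534} - \frac{\sqrt{-12 + \sqrt{24} + 190}}{5}} = - 4 \sqrt{\frac{1}{534} - \frac{\sqrt{-12 + 2 \sqrt{6} + 190}}{5}} = - 4 \sqrt{\frac{1}{534} - \frac{\sqrt{178 + 2 \sqrt{6}}}{5}}$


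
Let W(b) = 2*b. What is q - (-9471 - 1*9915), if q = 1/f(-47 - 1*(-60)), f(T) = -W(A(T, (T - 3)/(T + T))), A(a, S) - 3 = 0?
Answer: 116315/6 ≈ 19386.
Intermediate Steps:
A(a, S) = 3 (A(a, S) = 3 + 0 = 3)
f(T) = -6 (f(T) = -2*3 = -1*6 = -6)
q = -⅙ (q = 1/(-6) = -⅙ ≈ -0.16667)
q - (-9471 - 1*9915) = -⅙ - (-9471 - 1*9915) = -⅙ - (-9471 - 9915) = -⅙ - 1*(-19386) = -⅙ + 19386 = 116315/6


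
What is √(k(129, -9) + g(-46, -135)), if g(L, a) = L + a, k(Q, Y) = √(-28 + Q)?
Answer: √(-181 + √101) ≈ 13.075*I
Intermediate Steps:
√(k(129, -9) + g(-46, -135)) = √(√(-28 + 129) + (-46 - 135)) = √(√101 - 181) = √(-181 + √101)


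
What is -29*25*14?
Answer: -10150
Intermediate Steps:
-29*25*14 = -725*14 = -10150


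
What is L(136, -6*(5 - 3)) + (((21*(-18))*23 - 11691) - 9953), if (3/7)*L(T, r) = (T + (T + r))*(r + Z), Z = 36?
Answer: -15778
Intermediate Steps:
L(T, r) = 7*(36 + r)*(r + 2*T)/3 (L(T, r) = 7*((T + (T + r))*(r + 36))/3 = 7*((r + 2*T)*(36 + r))/3 = 7*((36 + r)*(r + 2*T))/3 = 7*(36 + r)*(r + 2*T)/3)
L(136, -6*(5 - 3)) + (((21*(-18))*23 - 11691) - 9953) = (84*(-6*(5 - 3)) + 168*136 + 7*(-6*(5 - 3))**2/3 + (14/3)*136*(-6*(5 - 3))) + (((21*(-18))*23 - 11691) - 9953) = (84*(-6*2) + 22848 + 7*(-6*2)**2/3 + (14/3)*136*(-6*2)) + ((-378*23 - 11691) - 9953) = (84*(-12) + 22848 + (7/3)*(-12)**2 + (14/3)*136*(-12)) + ((-8694 - 11691) - 9953) = (-1008 + 22848 + (7/3)*144 - 7616) + (-20385 - 9953) = (-1008 + 22848 + 336 - 7616) - 30338 = 14560 - 30338 = -15778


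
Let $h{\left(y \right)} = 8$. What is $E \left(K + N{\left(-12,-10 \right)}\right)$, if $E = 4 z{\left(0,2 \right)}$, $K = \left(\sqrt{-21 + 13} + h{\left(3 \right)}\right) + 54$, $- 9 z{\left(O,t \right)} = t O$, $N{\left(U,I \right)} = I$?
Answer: $0$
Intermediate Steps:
$z{\left(O,t \right)} = - \frac{O t}{9}$ ($z{\left(O,t \right)} = - \frac{t O}{9} = - \frac{O t}{9}$)
$K = 62 + 2 i \sqrt{2}$ ($K = \left(\sqrt{-21 + 13} + 8\right) + 54 = \left(\sqrt{-8} + 8\right) + 54 = \left(2 i \sqrt{2} + 8\right) + 54 = \left(8 + 2 i \sqrt{2}\right) + 54 = 62 + 2 i \sqrt{2} \approx 62.0 + 2.8284 i$)
$E = 0$ ($E = 4 \left(\left(- \frac{1}{9}\right) 0 \cdot 2\right) = 4 \cdot 0 = 0$)
$E \left(K + N{\left(-12,-10 \right)}\right) = 0 \left(\left(62 + 2 i \sqrt{2}\right) - 10\right) = 0 \left(52 + 2 i \sqrt{2}\right) = 0$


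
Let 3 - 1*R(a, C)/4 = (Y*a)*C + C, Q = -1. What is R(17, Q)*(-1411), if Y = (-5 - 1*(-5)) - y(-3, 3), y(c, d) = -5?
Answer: -502316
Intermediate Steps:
Y = 5 (Y = (-5 - 1*(-5)) - 1*(-5) = (-5 + 5) + 5 = 0 + 5 = 5)
R(a, C) = 12 - 4*C - 20*C*a (R(a, C) = 12 - 4*((5*a)*C + C) = 12 - 4*(5*C*a + C) = 12 - 4*(C + 5*C*a) = 12 + (-4*C - 20*C*a) = 12 - 4*C - 20*C*a)
R(17, Q)*(-1411) = (12 - 4*(-1) - 20*(-1)*17)*(-1411) = (12 + 4 + 340)*(-1411) = 356*(-1411) = -502316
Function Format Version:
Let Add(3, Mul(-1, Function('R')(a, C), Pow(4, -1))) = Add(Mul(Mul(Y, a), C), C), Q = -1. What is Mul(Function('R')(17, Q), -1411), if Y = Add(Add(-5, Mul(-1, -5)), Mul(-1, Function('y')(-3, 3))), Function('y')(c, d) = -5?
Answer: -502316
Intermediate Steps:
Y = 5 (Y = Add(Add(-5, Mul(-1, -5)), Mul(-1, -5)) = Add(Add(-5, 5), 5) = Add(0, 5) = 5)
Function('R')(a, C) = Add(12, Mul(-4, C), Mul(-20, C, a)) (Function('R')(a, C) = Add(12, Mul(-4, Add(Mul(Mul(5, a), C), C))) = Add(12, Mul(-4, Add(Mul(5, C, a), C))) = Add(12, Mul(-4, Add(C, Mul(5, C, a)))) = Add(12, Add(Mul(-4, C), Mul(-20, C, a))) = Add(12, Mul(-4, C), Mul(-20, C, a)))
Mul(Function('R')(17, Q), -1411) = Mul(Add(12, Mul(-4, -1), Mul(-20, -1, 17)), -1411) = Mul(Add(12, 4, 340), -1411) = Mul(356, -1411) = -502316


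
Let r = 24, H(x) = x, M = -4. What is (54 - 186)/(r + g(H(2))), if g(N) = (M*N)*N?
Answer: -33/2 ≈ -16.500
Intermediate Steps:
g(N) = -4*N**2 (g(N) = (-4*N)*N = -4*N**2)
(54 - 186)/(r + g(H(2))) = (54 - 186)/(24 - 4*2**2) = -132/(24 - 4*4) = -132/(24 - 16) = -132/8 = -132*1/8 = -33/2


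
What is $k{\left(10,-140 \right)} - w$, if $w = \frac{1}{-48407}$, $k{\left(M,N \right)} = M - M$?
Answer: $\frac{1}{48407} \approx 2.0658 \cdot 10^{-5}$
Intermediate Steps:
$k{\left(M,N \right)} = 0$
$w = - \frac{1}{48407} \approx -2.0658 \cdot 10^{-5}$
$k{\left(10,-140 \right)} - w = 0 - - \frac{1}{48407} = 0 + \frac{1}{48407} = \frac{1}{48407}$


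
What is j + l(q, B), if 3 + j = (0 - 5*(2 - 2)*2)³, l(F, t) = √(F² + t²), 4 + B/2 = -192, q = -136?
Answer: -3 + 8*√2690 ≈ 411.92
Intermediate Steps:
B = -392 (B = -8 + 2*(-192) = -8 - 384 = -392)
j = -3 (j = -3 + (0 - 5*(2 - 2)*2)³ = -3 + (0 - 0*2)³ = -3 + (0 - 5*0)³ = -3 + (0 + 0)³ = -3 + 0³ = -3 + 0 = -3)
j + l(q, B) = -3 + √((-136)² + (-392)²) = -3 + √(18496 + 153664) = -3 + √172160 = -3 + 8*√2690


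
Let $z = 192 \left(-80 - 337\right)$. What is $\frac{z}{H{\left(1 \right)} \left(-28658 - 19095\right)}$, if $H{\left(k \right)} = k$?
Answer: $\frac{80064}{47753} \approx 1.6766$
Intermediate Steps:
$z = -80064$ ($z = 192 \left(-417\right) = -80064$)
$\frac{z}{H{\left(1 \right)} \left(-28658 - 19095\right)} = - \frac{80064}{1 \left(-28658 - 19095\right)} = - \frac{80064}{1 \left(-47753\right)} = - \frac{80064}{-47753} = \left(-80064\right) \left(- \frac{1}{47753}\right) = \frac{80064}{47753}$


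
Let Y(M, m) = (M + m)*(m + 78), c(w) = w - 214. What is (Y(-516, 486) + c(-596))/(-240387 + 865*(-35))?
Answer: 8865/135331 ≈ 0.065506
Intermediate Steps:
c(w) = -214 + w
Y(M, m) = (78 + m)*(M + m) (Y(M, m) = (M + m)*(78 + m) = (78 + m)*(M + m))
(Y(-516, 486) + c(-596))/(-240387 + 865*(-35)) = ((486² + 78*(-516) + 78*486 - 516*486) + (-214 - 596))/(-240387 + 865*(-35)) = ((236196 - 40248 + 37908 - 250776) - 810)/(-240387 - 30275) = (-16920 - 810)/(-270662) = -17730*(-1/270662) = 8865/135331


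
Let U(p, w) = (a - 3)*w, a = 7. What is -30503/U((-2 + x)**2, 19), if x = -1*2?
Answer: -30503/76 ≈ -401.36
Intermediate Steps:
x = -2
U(p, w) = 4*w (U(p, w) = (7 - 3)*w = 4*w)
-30503/U((-2 + x)**2, 19) = -30503/(4*19) = -30503/76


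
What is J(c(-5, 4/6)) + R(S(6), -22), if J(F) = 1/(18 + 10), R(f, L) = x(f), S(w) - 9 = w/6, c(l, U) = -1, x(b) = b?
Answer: 281/28 ≈ 10.036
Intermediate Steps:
S(w) = 9 + w/6
R(f, L) = f
J(F) = 1/28
J(c(-5, 4/6)) + R(S(6), -22) = 1/28 + (9 + (1/6)*6) = 1/28 + (9 + 1) = 1/28 + 10 = 281/28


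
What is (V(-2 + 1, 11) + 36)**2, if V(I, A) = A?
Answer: 2209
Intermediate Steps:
(V(-2 + 1, 11) + 36)**2 = (11 + 36)**2 = 47**2 = 2209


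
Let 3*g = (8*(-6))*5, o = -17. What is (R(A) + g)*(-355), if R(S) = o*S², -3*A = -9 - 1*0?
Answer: 82715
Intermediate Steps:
A = 3 (A = -(-9 - 1*0)/3 = -(-9 + 0)/3 = -⅓*(-9) = 3)
g = -80 (g = ((8*(-6))*5)/3 = (-48*5)/3 = (⅓)*(-240) = -80)
R(S) = -17*S²
(R(A) + g)*(-355) = (-17*3² - 80)*(-355) = (-17*9 - 80)*(-355) = (-153 - 80)*(-355) = -233*(-355) = 82715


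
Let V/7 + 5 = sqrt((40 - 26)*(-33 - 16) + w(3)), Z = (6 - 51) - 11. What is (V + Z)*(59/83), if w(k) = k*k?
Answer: -5369/83 + 413*I*sqrt(677)/83 ≈ -64.687 + 129.47*I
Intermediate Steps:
Z = -56 (Z = -45 - 11 = -56)
w(k) = k**2
V = -35 + 7*I*sqrt(677) (V = -35 + 7*sqrt((40 - 26)*(-33 - 16) + 3**2) = -35 + 7*sqrt(14*(-49) + 9) = -35 + 7*sqrt(-686 + 9) = -35 + 7*sqrt(-677) = -35 + 7*(I*sqrt(677)) = -35 + 7*I*sqrt(677) ≈ -35.0 + 182.13*I)
(V + Z)*(59/83) = ((-35 + 7*I*sqrt(677)) - 56)*(59/83) = (-91 + 7*I*sqrt(677))*(59*(1/83)) = (-91 + 7*I*sqrt(677))*(59/83) = -5369/83 + 413*I*sqrt(677)/83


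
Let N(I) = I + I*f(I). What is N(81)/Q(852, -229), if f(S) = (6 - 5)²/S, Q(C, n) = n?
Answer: -82/229 ≈ -0.35808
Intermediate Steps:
f(S) = 1/S (f(S) = 1²/S = 1/S)
N(I) = 1 + I (N(I) = I + I/I = I + 1 = 1 + I)
N(81)/Q(852, -229) = (1 + 81)/(-229) = 82*(-1/229) = -82/229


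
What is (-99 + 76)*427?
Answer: -9821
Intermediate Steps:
(-99 + 76)*427 = -23*427 = -9821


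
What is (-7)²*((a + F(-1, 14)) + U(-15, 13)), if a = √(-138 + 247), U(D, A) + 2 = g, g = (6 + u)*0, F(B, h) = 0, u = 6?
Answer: -98 + 49*√109 ≈ 413.58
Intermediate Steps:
g = 0 (g = (6 + 6)*0 = 12*0 = 0)
U(D, A) = -2 (U(D, A) = -2 + 0 = -2)
a = √109 ≈ 10.440
(-7)²*((a + F(-1, 14)) + U(-15, 13)) = (-7)²*((√109 + 0) - 2) = 49*(√109 - 2) = 49*(-2 + √109) = -98 + 49*√109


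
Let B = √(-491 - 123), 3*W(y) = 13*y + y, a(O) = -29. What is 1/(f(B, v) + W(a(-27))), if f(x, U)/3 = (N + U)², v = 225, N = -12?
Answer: 3/407915 ≈ 7.3545e-6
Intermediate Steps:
W(y) = 14*y/3 (W(y) = (13*y + y)/3 = (14*y)/3 = 14*y/3)
B = I*√614 (B = √(-614) = I*√614 ≈ 24.779*I)
f(x, U) = 3*(-12 + U)²
1/(f(B, v) + W(a(-27))) = 1/(3*(-12 + 225)² + (14/3)*(-29)) = 1/(3*213² - 406/3) = 1/(3*45369 - 406/3) = 1/(136107 - 406/3) = 1/(407915/3) = 3/407915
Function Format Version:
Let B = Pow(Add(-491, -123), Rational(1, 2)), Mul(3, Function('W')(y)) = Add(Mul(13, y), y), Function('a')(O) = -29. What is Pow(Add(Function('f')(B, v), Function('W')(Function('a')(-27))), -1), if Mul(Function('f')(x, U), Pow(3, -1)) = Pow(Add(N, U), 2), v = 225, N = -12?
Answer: Rational(3, 407915) ≈ 7.3545e-6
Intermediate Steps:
Function('W')(y) = Mul(Rational(14, 3), y) (Function('W')(y) = Mul(Rational(1, 3), Add(Mul(13, y), y)) = Mul(Rational(1, 3), Mul(14, y)) = Mul(Rational(14, 3), y))
B = Mul(I, Pow(614, Rational(1, 2))) (B = Pow(-614, Rational(1, 2)) = Mul(I, Pow(614, Rational(1, 2))) ≈ Mul(24.779, I))
Function('f')(x, U) = Mul(3, Pow(Add(-12, U), 2))
Pow(Add(Function('f')(B, v), Function('W')(Function('a')(-27))), -1) = Pow(Add(Mul(3, Pow(Add(-12, 225), 2)), Mul(Rational(14, 3), -29)), -1) = Pow(Add(Mul(3, Pow(213, 2)), Rational(-406, 3)), -1) = Pow(Add(Mul(3, 45369), Rational(-406, 3)), -1) = Pow(Add(136107, Rational(-406, 3)), -1) = Pow(Rational(407915, 3), -1) = Rational(3, 407915)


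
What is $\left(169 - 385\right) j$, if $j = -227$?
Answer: $49032$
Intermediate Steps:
$\left(169 - 385\right) j = \left(169 - 385\right) \left(-227\right) = \left(-216\right) \left(-227\right) = 49032$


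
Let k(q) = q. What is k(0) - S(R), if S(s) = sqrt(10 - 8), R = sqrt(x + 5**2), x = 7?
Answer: -sqrt(2) ≈ -1.4142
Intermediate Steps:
R = 4*sqrt(2) (R = sqrt(7 + 5**2) = sqrt(7 + 25) = sqrt(32) = 4*sqrt(2) ≈ 5.6569)
S(s) = sqrt(2)
k(0) - S(R) = 0 - sqrt(2) = -sqrt(2)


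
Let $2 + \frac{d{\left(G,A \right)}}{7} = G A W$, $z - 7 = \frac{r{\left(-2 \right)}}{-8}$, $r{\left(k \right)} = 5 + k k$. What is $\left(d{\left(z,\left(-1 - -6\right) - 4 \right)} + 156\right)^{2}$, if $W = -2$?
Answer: $\frac{57121}{16} \approx 3570.1$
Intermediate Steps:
$r{\left(k \right)} = 5 + k^{2}$
$z = \frac{47}{8}$ ($z = 7 + \frac{5 + \left(-2\right)^{2}}{-8} = 7 + \left(5 + 4\right) \left(- \frac{1}{8}\right) = 7 + 9 \left(- \frac{1}{8}\right) = 7 - \frac{9}{8} = \frac{47}{8} \approx 5.875$)
$d{\left(G,A \right)} = -14 - 14 A G$ ($d{\left(G,A \right)} = -14 + 7 G A \left(-2\right) = -14 + 7 A G \left(-2\right) = -14 + 7 \left(- 2 A G\right) = -14 - 14 A G$)
$\left(d{\left(z,\left(-1 - -6\right) - 4 \right)} + 156\right)^{2} = \left(\left(-14 - 14 \left(\left(-1 - -6\right) - 4\right) \frac{47}{8}\right) + 156\right)^{2} = \left(\left(-14 - 14 \left(\left(-1 + 6\right) - 4\right) \frac{47}{8}\right) + 156\right)^{2} = \left(\left(-14 - 14 \left(5 - 4\right) \frac{47}{8}\right) + 156\right)^{2} = \left(\left(-14 - 14 \cdot \frac{47}{8}\right) + 156\right)^{2} = \left(\left(-14 - \frac{329}{4}\right) + 156\right)^{2} = \left(- \frac{385}{4} + 156\right)^{2} = \left(\frac{239}{4}\right)^{2} = \frac{57121}{16}$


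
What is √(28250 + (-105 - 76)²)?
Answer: 3*√6779 ≈ 247.00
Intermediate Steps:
√(28250 + (-105 - 76)²) = √(28250 + (-181)²) = √(28250 + 32761) = √61011 = 3*√6779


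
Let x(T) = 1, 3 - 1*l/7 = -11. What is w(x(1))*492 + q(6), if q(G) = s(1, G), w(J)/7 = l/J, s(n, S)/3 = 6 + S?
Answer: 337548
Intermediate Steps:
s(n, S) = 18 + 3*S (s(n, S) = 3*(6 + S) = 18 + 3*S)
l = 98 (l = 21 - 7*(-11) = 21 + 77 = 98)
w(J) = 686/J (w(J) = 7*(98/J) = 686/J)
q(G) = 18 + 3*G
w(x(1))*492 + q(6) = (686/1)*492 + (18 + 3*6) = (686*1)*492 + (18 + 18) = 686*492 + 36 = 337512 + 36 = 337548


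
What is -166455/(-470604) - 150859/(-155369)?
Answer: 32285598577/24372424292 ≈ 1.3247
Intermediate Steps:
-166455/(-470604) - 150859/(-155369) = -166455*(-1/470604) - 150859*(-1/155369) = 55485/156868 + 150859/155369 = 32285598577/24372424292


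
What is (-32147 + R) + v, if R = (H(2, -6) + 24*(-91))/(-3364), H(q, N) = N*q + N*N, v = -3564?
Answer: -30032411/841 ≈ -35710.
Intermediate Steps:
H(q, N) = N**2 + N*q (H(q, N) = N*q + N**2 = N**2 + N*q)
R = 540/841 (R = (-6*(-6 + 2) + 24*(-91))/(-3364) = (-6*(-4) - 2184)*(-1/3364) = (24 - 2184)*(-1/3364) = -2160*(-1/3364) = 540/841 ≈ 0.64209)
(-32147 + R) + v = (-32147 + 540/841) - 3564 = -27035087/841 - 3564 = -30032411/841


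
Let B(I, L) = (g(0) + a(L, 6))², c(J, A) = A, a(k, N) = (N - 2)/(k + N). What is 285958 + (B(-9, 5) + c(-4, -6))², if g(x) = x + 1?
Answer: 4186962079/14641 ≈ 2.8598e+5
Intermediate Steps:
a(k, N) = (-2 + N)/(N + k)
g(x) = 1 + x
B(I, L) = (1 + 4/(6 + L))² (B(I, L) = ((1 + 0) + (-2 + 6)/(6 + L))² = (1 + 4/(6 + L))²)
285958 + (B(-9, 5) + c(-4, -6))² = 285958 + ((10 + 5)²/(6 + 5)² - 6)² = 285958 + (15²/11² - 6)² = 285958 + ((1/121)*225 - 6)² = 285958 + (225/121 - 6)² = 285958 + (-501/121)² = 285958 + 251001/14641 = 4186962079/14641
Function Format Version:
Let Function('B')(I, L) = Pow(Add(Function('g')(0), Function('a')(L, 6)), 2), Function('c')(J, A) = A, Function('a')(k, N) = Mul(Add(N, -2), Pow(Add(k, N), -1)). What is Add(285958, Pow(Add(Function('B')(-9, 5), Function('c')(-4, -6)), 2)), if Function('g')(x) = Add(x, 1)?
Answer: Rational(4186962079, 14641) ≈ 2.8598e+5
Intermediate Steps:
Function('a')(k, N) = Mul(Pow(Add(N, k), -1), Add(-2, N)) (Function('a')(k, N) = Mul(Add(-2, N), Pow(Add(N, k), -1)) = Mul(Pow(Add(N, k), -1), Add(-2, N)))
Function('g')(x) = Add(1, x)
Function('B')(I, L) = Pow(Add(1, Mul(4, Pow(Add(6, L), -1))), 2) (Function('B')(I, L) = Pow(Add(Add(1, 0), Mul(Pow(Add(6, L), -1), Add(-2, 6))), 2) = Pow(Add(1, Mul(Pow(Add(6, L), -1), 4)), 2) = Pow(Add(1, Mul(4, Pow(Add(6, L), -1))), 2))
Add(285958, Pow(Add(Function('B')(-9, 5), Function('c')(-4, -6)), 2)) = Add(285958, Pow(Add(Mul(Pow(Add(6, 5), -2), Pow(Add(10, 5), 2)), -6), 2)) = Add(285958, Pow(Add(Mul(Pow(11, -2), Pow(15, 2)), -6), 2)) = Add(285958, Pow(Add(Mul(Rational(1, 121), 225), -6), 2)) = Add(285958, Pow(Add(Rational(225, 121), -6), 2)) = Add(285958, Pow(Rational(-501, 121), 2)) = Add(285958, Rational(251001, 14641)) = Rational(4186962079, 14641)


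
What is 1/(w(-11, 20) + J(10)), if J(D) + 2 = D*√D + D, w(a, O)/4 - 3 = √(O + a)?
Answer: 4/3 - 5*√10/12 ≈ 0.015718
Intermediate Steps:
w(a, O) = 12 + 4*√(O + a)
J(D) = -2 + D + D^(3/2) (J(D) = -2 + (D*√D + D) = -2 + (D^(3/2) + D) = -2 + (D + D^(3/2)) = -2 + D + D^(3/2))
1/(w(-11, 20) + J(10)) = 1/((12 + 4*√(20 - 11)) + (-2 + 10 + 10^(3/2))) = 1/((12 + 4*√9) + (-2 + 10 + 10*√10)) = 1/((12 + 4*3) + (8 + 10*√10)) = 1/((12 + 12) + (8 + 10*√10)) = 1/(24 + (8 + 10*√10)) = 1/(32 + 10*√10)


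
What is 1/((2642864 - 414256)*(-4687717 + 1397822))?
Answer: -1/7331886316160 ≈ -1.3639e-13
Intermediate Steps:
1/((2642864 - 414256)*(-4687717 + 1397822)) = 1/(2228608*(-3289895)) = 1/(-7331886316160) = -1/7331886316160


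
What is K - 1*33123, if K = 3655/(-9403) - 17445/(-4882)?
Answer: -1520379896233/45905446 ≈ -33120.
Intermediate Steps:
K = 146191625/45905446 (K = 3655*(-1/9403) - 17445*(-1/4882) = -3655/9403 + 17445/4882 = 146191625/45905446 ≈ 3.1846)
K - 1*33123 = 146191625/45905446 - 1*33123 = 146191625/45905446 - 33123 = -1520379896233/45905446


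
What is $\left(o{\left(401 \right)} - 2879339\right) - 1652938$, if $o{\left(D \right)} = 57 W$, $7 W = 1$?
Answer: $- \frac{31725882}{7} \approx -4.5323 \cdot 10^{6}$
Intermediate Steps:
$W = \frac{1}{7}$ ($W = \frac{1}{7} \cdot 1 = \frac{1}{7} \approx 0.14286$)
$o{\left(D \right)} = \frac{57}{7}$ ($o{\left(D \right)} = 57 \cdot \frac{1}{7} = \frac{57}{7}$)
$\left(o{\left(401 \right)} - 2879339\right) - 1652938 = \left(\frac{57}{7} - 2879339\right) - 1652938 = - \frac{20155316}{7} - 1652938 = - \frac{31725882}{7}$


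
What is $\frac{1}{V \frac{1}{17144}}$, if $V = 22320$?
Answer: $\frac{2143}{2790} \approx 0.7681$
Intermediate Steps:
$\frac{1}{V \frac{1}{17144}} = \frac{1}{22320 \cdot \frac{1}{17144}} = \frac{1}{\frac{2790}{2143}} = \frac{2143}{2790}$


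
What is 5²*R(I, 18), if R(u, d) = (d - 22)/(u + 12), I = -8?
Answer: -25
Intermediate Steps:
R(u, d) = (-22 + d)/(12 + u)
5²*R(I, 18) = 5²*((-22 + 18)/(12 - 8)) = 25*(-4/4) = 25*((¼)*(-4)) = 25*(-1) = -25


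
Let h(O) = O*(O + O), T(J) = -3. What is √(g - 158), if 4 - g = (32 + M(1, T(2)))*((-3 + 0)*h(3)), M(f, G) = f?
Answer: 2*√407 ≈ 40.349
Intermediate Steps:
h(O) = 2*O² (h(O) = O*(2*O) = 2*O²)
g = 1786 (g = 4 - (32 + 1)*(-3 + 0)*(2*3²) = 4 - 33*(-6*9) = 4 - 33*(-3*18) = 4 - 33*(-54) = 4 - 1*(-1782) = 4 + 1782 = 1786)
√(g - 158) = √(1786 - 158) = √1628 = 2*√407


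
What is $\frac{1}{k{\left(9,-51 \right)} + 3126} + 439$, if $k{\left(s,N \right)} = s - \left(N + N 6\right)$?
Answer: $\frac{1532989}{3492} \approx 439.0$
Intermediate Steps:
$k{\left(s,N \right)} = s - 7 N$ ($k{\left(s,N \right)} = s - \left(N + 6 N\right) = s - 7 N$)
$\frac{1}{k{\left(9,-51 \right)} + 3126} + 439 = \frac{1}{\left(9 - -357\right) + 3126} + 439 = \frac{1}{\left(9 + 357\right) + 3126} + 439 = \frac{1}{366 + 3126} + 439 = \frac{1}{3492} + 439 = \frac{1532989}{3492}$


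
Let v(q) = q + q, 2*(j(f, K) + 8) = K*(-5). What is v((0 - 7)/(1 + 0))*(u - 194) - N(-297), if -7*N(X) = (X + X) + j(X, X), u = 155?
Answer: 7925/14 ≈ 566.07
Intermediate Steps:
j(f, K) = -8 - 5*K/2 (j(f, K) = -8 + (K*(-5))/2 = -8 + (-5*K)/2 = -8 - 5*K/2)
v(q) = 2*q
N(X) = 8/7 + X/14 (N(X) = -((X + X) + (-8 - 5*X/2))/7 = -(2*X + (-8 - 5*X/2))/7 = -(-8 - X/2)/7 = 8/7 + X/14)
v((0 - 7)/(1 + 0))*(u - 194) - N(-297) = (2*((0 - 7)/(1 + 0)))*(155 - 194) - (8/7 + (1/14)*(-297)) = (2*(-7/1))*(-39) - (8/7 - 297/14) = (2*(-7*1))*(-39) - 1*(-281/14) = (2*(-7))*(-39) + 281/14 = -14*(-39) + 281/14 = 546 + 281/14 = 7925/14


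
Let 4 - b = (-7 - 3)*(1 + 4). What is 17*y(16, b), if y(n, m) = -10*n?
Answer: -2720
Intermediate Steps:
b = 54 (b = 4 - (-7 - 3)*(1 + 4) = 4 - (-10)*5 = 4 - 1*(-50) = 4 + 50 = 54)
17*y(16, b) = 17*(-10*16) = 17*(-160) = -2720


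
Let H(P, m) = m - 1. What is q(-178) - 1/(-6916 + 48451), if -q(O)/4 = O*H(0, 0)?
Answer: -29572921/41535 ≈ -712.00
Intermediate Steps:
H(P, m) = -1 + m
q(O) = 4*O (q(O) = -4*O*(-1 + 0) = -4*O*(-1) = -(-4)*O = 4*O)
q(-178) - 1/(-6916 + 48451) = 4*(-178) - 1/(-6916 + 48451) = -712 - 1/41535 = -29572921/41535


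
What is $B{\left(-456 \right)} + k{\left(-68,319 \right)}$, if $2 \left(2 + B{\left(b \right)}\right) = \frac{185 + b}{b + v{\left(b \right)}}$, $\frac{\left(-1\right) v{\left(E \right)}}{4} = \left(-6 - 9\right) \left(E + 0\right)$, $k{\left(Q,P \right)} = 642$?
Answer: $\frac{35604751}{55632} \approx 640.0$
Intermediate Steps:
$v{\left(E \right)} = 60 E$ ($v{\left(E \right)} = - 4 \left(-6 - 9\right) \left(E + 0\right) = - 4 \left(- 15 E\right) = 60 E$)
$B{\left(b \right)} = -2 + \frac{185 + b}{122 b}$ ($B{\left(b \right)} = -2 + \frac{\left(185 + b\right) \frac{1}{b + 60 b}}{2} = -2 + \frac{\left(185 + b\right) \frac{1}{61 b}}{2} = -2 + \frac{\frac{1}{61} \frac{1}{b} \left(185 + b\right)}{2} = -2 + \frac{185 + b}{122 b}$)
$B{\left(-456 \right)} + k{\left(-68,319 \right)} = \frac{185 - -110808}{122 \left(-456\right)} + 642 = \frac{1}{122} \left(- \frac{1}{456}\right) \left(185 + 110808\right) + 642 = \frac{1}{122} \left(- \frac{1}{456}\right) 110993 + 642 = - \frac{110993}{55632} + 642 = \frac{35604751}{55632}$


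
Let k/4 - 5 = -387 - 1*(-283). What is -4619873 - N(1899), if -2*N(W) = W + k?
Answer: -9238243/2 ≈ -4.6191e+6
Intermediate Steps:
k = -396 (k = 20 + 4*(-387 - 1*(-283)) = 20 + 4*(-387 + 283) = 20 + 4*(-104) = 20 - 416 = -396)
N(W) = 198 - W/2 (N(W) = -(W - 396)/2 = -(-396 + W)/2 = 198 - W/2)
-4619873 - N(1899) = -4619873 - (198 - ½*1899) = -4619873 - (198 - 1899/2) = -4619873 - 1*(-1503/2) = -4619873 + 1503/2 = -9238243/2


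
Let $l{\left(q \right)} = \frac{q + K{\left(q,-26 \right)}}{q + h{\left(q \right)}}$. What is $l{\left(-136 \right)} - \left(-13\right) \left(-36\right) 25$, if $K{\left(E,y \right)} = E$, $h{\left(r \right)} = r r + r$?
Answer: $- \frac{783901}{67} \approx -11700.0$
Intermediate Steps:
$h{\left(r \right)} = r + r^{2}$ ($h{\left(r \right)} = r^{2} + r = r + r^{2}$)
$l{\left(q \right)} = \frac{2 q}{q + q \left(1 + q\right)}$ ($l{\left(q \right)} = \frac{q + q}{q + q \left(1 + q\right)} = \frac{2 q}{q + q \left(1 + q\right)}$)
$l{\left(-136 \right)} - \left(-13\right) \left(-36\right) 25 = \frac{2}{2 - 136} - \left(-13\right) \left(-36\right) 25 = \frac{2}{-134} - 468 \cdot 25 = 2 \left(- \frac{1}{134}\right) - 11700 = - \frac{1}{67} - 11700 = - \frac{783901}{67}$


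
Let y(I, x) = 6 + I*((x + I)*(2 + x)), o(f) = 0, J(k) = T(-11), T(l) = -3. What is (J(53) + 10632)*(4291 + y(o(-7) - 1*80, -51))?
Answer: -5412531267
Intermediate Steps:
J(k) = -3
y(I, x) = 6 + I*(2 + x)*(I + x) (y(I, x) = 6 + I*((I + x)*(2 + x)) = 6 + I*((2 + x)*(I + x)) = 6 + I*(2 + x)*(I + x))
(J(53) + 10632)*(4291 + y(o(-7) - 1*80, -51)) = (-3 + 10632)*(4291 + (6 + 2*(0 - 1*80)² + (0 - 1*80)*(-51)² - 51*(0 - 1*80)² + 2*(0 - 1*80)*(-51))) = 10629*(4291 + (6 + 2*(0 - 80)² + (0 - 80)*2601 - 51*(0 - 80)² + 2*(0 - 80)*(-51))) = 10629*(4291 + (6 + 2*(-80)² - 80*2601 - 51*(-80)² + 2*(-80)*(-51))) = 10629*(4291 + (6 + 2*6400 - 208080 - 51*6400 + 8160)) = 10629*(4291 + (6 + 12800 - 208080 - 326400 + 8160)) = 10629*(4291 - 513514) = 10629*(-509223) = -5412531267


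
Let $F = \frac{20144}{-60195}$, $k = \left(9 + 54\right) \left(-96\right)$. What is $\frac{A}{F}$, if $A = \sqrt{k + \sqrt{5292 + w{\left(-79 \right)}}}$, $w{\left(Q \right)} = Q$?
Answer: $- \frac{60195 i \sqrt{6048 - \sqrt{5213}}}{20144} \approx - 231.0 i$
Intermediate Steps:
$k = -6048$ ($k = 63 \left(-96\right) = -6048$)
$A = \sqrt{-6048 + \sqrt{5213}}$ ($A = \sqrt{-6048 + \sqrt{5292 - 79}} = \sqrt{-6048 + \sqrt{5213}} \approx 77.303 i$)
$F = - \frac{20144}{60195}$ ($F = 20144 \left(- \frac{1}{60195}\right) = - \frac{20144}{60195} \approx -0.33465$)
$\frac{A}{F} = \frac{\sqrt{-6048 + \sqrt{5213}}}{- \frac{20144}{60195}} = \sqrt{-6048 + \sqrt{5213}} \left(- \frac{60195}{20144}\right) = - \frac{60195 \sqrt{-6048 + \sqrt{5213}}}{20144}$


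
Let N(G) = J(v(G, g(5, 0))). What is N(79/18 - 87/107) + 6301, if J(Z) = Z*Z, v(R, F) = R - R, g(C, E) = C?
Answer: 6301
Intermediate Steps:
v(R, F) = 0
J(Z) = Z²
N(G) = 0 (N(G) = 0² = 0)
N(79/18 - 87/107) + 6301 = 0 + 6301 = 6301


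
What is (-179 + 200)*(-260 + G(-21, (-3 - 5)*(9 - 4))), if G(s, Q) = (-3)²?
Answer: -5271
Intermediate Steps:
G(s, Q) = 9
(-179 + 200)*(-260 + G(-21, (-3 - 5)*(9 - 4))) = (-179 + 200)*(-260 + 9) = 21*(-251) = -5271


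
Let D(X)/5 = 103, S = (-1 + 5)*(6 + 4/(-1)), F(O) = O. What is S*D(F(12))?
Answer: 4120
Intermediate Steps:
S = 8 (S = 4*(6 + 4*(-1)) = 4*(6 - 4) = 4*2 = 8)
D(X) = 515 (D(X) = 5*103 = 515)
S*D(F(12)) = 8*515 = 4120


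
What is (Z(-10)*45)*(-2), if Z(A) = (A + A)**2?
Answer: -36000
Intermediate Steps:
Z(A) = 4*A**2 (Z(A) = (2*A)**2 = 4*A**2)
(Z(-10)*45)*(-2) = ((4*(-10)**2)*45)*(-2) = ((4*100)*45)*(-2) = (400*45)*(-2) = 18000*(-2) = -36000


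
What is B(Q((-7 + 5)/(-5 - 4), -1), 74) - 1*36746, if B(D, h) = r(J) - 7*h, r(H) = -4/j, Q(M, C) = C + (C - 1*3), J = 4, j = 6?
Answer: -111794/3 ≈ -37265.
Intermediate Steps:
Q(M, C) = -3 + 2*C (Q(M, C) = C + (C - 3) = C + (-3 + C) = -3 + 2*C)
r(H) = -2/3 (r(H) = -4/6 = -4*1/6 = -2/3)
B(D, h) = -2/3 - 7*h
B(Q((-7 + 5)/(-5 - 4), -1), 74) - 1*36746 = (-2/3 - 7*74) - 1*36746 = (-2/3 - 518) - 36746 = -1556/3 - 36746 = -111794/3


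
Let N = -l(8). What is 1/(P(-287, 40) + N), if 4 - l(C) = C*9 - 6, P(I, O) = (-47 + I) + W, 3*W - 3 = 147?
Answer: -1/222 ≈ -0.0045045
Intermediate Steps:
W = 50 (W = 1 + (⅓)*147 = 1 + 49 = 50)
P(I, O) = 3 + I (P(I, O) = (-47 + I) + 50 = 3 + I)
l(C) = 10 - 9*C (l(C) = 4 - (C*9 - 6) = 4 - (9*C - 6) = 4 - (-6 + 9*C) = 4 + (6 - 9*C) = 10 - 9*C)
N = 62 (N = -(10 - 9*8) = -(10 - 72) = -1*(-62) = 62)
1/(P(-287, 40) + N) = 1/((3 - 287) + 62) = 1/(-284 + 62) = 1/(-222) = -1/222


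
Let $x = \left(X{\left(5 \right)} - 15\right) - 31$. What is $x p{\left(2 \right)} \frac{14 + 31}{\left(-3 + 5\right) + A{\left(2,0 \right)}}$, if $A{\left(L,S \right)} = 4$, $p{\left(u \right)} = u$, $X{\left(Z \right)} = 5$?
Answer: $-615$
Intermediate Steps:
$x = -41$ ($x = \left(5 - 15\right) - 31 = -10 - 31 = -41$)
$x p{\left(2 \right)} \frac{14 + 31}{\left(-3 + 5\right) + A{\left(2,0 \right)}} = \left(-41\right) 2 \frac{14 + 31}{\left(-3 + 5\right) + 4} = - 82 \frac{45}{2 + 4} = - 82 \cdot \frac{45}{6} = - 82 \cdot 45 \cdot \frac{1}{6} = \left(-82\right) \frac{15}{2} = -615$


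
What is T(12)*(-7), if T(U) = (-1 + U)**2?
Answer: -847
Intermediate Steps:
T(12)*(-7) = (-1 + 12)**2*(-7) = 11**2*(-7) = 121*(-7) = -847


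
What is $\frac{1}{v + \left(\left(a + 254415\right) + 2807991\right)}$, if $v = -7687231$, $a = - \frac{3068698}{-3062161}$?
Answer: $- \frac{3062161}{14161955678127} \approx -2.1622 \cdot 10^{-7}$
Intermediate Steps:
$a = \frac{3068698}{3062161}$ ($a = \left(-3068698\right) \left(- \frac{1}{3062161}\right) = \frac{3068698}{3062161} \approx 1.0021$)
$\frac{1}{v + \left(\left(a + 254415\right) + 2807991\right)} = \frac{1}{-7687231 + \left(\left(\frac{3068698}{3062161} + 254415\right) + 2807991\right)} = \frac{1}{-7687231 + \left(\frac{779062759513}{3062161} + 2807991\right)} = \frac{1}{-7687231 + \frac{9377583288064}{3062161}} = \frac{1}{- \frac{14161955678127}{3062161}} = - \frac{3062161}{14161955678127}$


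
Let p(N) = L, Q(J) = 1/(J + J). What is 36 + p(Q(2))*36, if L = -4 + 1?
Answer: -72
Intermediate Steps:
Q(J) = 1/(2*J)
L = -3
p(N) = -3
36 + p(Q(2))*36 = 36 - 3*36 = 36 - 108 = -72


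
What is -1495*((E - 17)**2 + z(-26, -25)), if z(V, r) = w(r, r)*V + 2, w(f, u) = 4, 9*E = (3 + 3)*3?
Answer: -183885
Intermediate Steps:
E = 2 (E = ((3 + 3)*3)/9 = (6*3)/9 = (1/9)*18 = 2)
z(V, r) = 2 + 4*V (z(V, r) = 4*V + 2 = 2 + 4*V)
-1495*((E - 17)**2 + z(-26, -25)) = -1495*((2 - 17)**2 + (2 + 4*(-26))) = -1495*((-15)**2 + (2 - 104)) = -1495*(225 - 102) = -1495*123 = -183885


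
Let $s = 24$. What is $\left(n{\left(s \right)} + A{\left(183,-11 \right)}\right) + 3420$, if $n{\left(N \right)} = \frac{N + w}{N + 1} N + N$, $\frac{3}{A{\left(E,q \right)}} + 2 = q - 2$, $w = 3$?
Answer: $\frac{86743}{25} \approx 3469.7$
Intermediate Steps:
$A{\left(E,q \right)} = \frac{3}{-4 + q}$ ($A{\left(E,q \right)} = \frac{3}{-2 + \left(q - 2\right)} = \frac{3}{-2 + \left(-2 + q\right)} = \frac{3}{-4 + q}$)
$n{\left(N \right)} = N + \frac{N \left(3 + N\right)}{1 + N}$ ($n{\left(N \right)} = \frac{N + 3}{N + 1} N + N = \frac{3 + N}{1 + N} N + N = \frac{N \left(3 + N\right)}{1 + N} + N = N + \frac{N \left(3 + N\right)}{1 + N}$)
$\left(n{\left(s \right)} + A{\left(183,-11 \right)}\right) + 3420 = \left(2 \cdot 24 \frac{1}{1 + 24} \left(2 + 24\right) + \frac{3}{-4 - 11}\right) + 3420 = \left(2 \cdot 24 \cdot \frac{1}{25} \cdot 26 + \frac{3}{-15}\right) + 3420 = \left(2 \cdot 24 \cdot \frac{1}{25} \cdot 26 + 3 \left(- \frac{1}{15}\right)\right) + 3420 = \left(\frac{1248}{25} - \frac{1}{5}\right) + 3420 = \frac{1243}{25} + 3420 = \frac{86743}{25}$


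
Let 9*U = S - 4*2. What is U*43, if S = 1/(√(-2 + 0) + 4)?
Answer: -3010/81 - 43*I*√2/162 ≈ -37.161 - 0.37538*I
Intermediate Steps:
S = 1/(4 + I*√2) (S = 1/(√(-2) + 4) = 1/(I*√2 + 4) = 1/(4 + I*√2) ≈ 0.22222 - 0.078567*I)
U = -70/81 - I*√2/162 (U = ((2/9 - I*√2/18) - 4*2)/9 = ((2/9 - I*√2/18) - 8)/9 = (-70/9 - I*√2/18)/9 = -70/81 - I*√2/162 ≈ -0.8642 - 0.0087297*I)
U*43 = (-70/81 - I*√2/162)*43 = -3010/81 - 43*I*√2/162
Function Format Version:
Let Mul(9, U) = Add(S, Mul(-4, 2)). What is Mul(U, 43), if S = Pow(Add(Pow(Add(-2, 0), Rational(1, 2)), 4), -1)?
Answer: Add(Rational(-3010, 81), Mul(Rational(-43, 162), I, Pow(2, Rational(1, 2)))) ≈ Add(-37.161, Mul(-0.37538, I))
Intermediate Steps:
S = Pow(Add(4, Mul(I, Pow(2, Rational(1, 2)))), -1) (S = Pow(Add(Pow(-2, Rational(1, 2)), 4), -1) = Pow(Add(Mul(I, Pow(2, Rational(1, 2))), 4), -1) = Pow(Add(4, Mul(I, Pow(2, Rational(1, 2)))), -1) ≈ Add(0.22222, Mul(-0.078567, I)))
U = Add(Rational(-70, 81), Mul(Rational(-1, 162), I, Pow(2, Rational(1, 2)))) (U = Mul(Rational(1, 9), Add(Add(Rational(2, 9), Mul(Rational(-1, 18), I, Pow(2, Rational(1, 2)))), Mul(-4, 2))) = Mul(Rational(1, 9), Add(Add(Rational(2, 9), Mul(Rational(-1, 18), I, Pow(2, Rational(1, 2)))), -8)) = Mul(Rational(1, 9), Add(Rational(-70, 9), Mul(Rational(-1, 18), I, Pow(2, Rational(1, 2))))) = Add(Rational(-70, 81), Mul(Rational(-1, 162), I, Pow(2, Rational(1, 2)))) ≈ Add(-0.86420, Mul(-0.0087297, I)))
Mul(U, 43) = Mul(Add(Rational(-70, 81), Mul(Rational(-1, 162), I, Pow(2, Rational(1, 2)))), 43) = Add(Rational(-3010, 81), Mul(Rational(-43, 162), I, Pow(2, Rational(1, 2))))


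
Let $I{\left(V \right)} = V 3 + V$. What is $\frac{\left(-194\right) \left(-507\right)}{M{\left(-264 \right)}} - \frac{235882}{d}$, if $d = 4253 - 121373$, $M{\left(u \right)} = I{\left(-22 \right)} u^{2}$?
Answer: $\frac{622918019}{311773440} \approx 1.998$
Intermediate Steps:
$I{\left(V \right)} = 4 V$ ($I{\left(V \right)} = 3 V + V = 4 V$)
$M{\left(u \right)} = - 88 u^{2}$ ($M{\left(u \right)} = 4 \left(-22\right) u^{2} = - 88 u^{2}$)
$d = -117120$ ($d = 4253 - 121373 = -117120$)
$\frac{\left(-194\right) \left(-507\right)}{M{\left(-264 \right)}} - \frac{235882}{d} = \frac{\left(-194\right) \left(-507\right)}{\left(-88\right) \left(-264\right)^{2}} - \frac{235882}{-117120} = \frac{98358}{\left(-88\right) 69696} - - \frac{117941}{58560} = \frac{98358}{-6133248} + \frac{117941}{58560} = 98358 \left(- \frac{1}{6133248}\right) + \frac{117941}{58560} = - \frac{16393}{1022208} + \frac{117941}{58560} = \frac{622918019}{311773440}$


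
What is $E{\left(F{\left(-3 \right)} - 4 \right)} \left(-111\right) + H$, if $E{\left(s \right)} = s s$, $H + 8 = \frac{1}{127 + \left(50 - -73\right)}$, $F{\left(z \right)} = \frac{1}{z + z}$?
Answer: $- \frac{2902619}{1500} \approx -1935.1$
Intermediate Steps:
$F{\left(z \right)} = \frac{1}{2 z}$
$H = - \frac{1999}{250}$ ($H = -8 + \frac{1}{127 + \left(50 - -73\right)} = -8 + \frac{1}{127 + \left(50 + 73\right)} = -8 + \frac{1}{127 + 123} = -8 + \frac{1}{250} = - \frac{1999}{250} \approx -7.996$)
$E{\left(s \right)} = s^{2}$
$E{\left(F{\left(-3 \right)} - 4 \right)} \left(-111\right) + H = \left(\frac{1}{2 \left(-3\right)} - 4\right)^{2} \left(-111\right) - \frac{1999}{250} = \left(\frac{1}{2} \left(- \frac{1}{3}\right) - 4\right)^{2} \left(-111\right) - \frac{1999}{250} = \left(- \frac{1}{6} - 4\right)^{2} \left(-111\right) - \frac{1999}{250} = \left(- \frac{25}{6}\right)^{2} \left(-111\right) - \frac{1999}{250} = \frac{625}{36} \left(-111\right) - \frac{1999}{250} = - \frac{23125}{12} - \frac{1999}{250} = - \frac{2902619}{1500}$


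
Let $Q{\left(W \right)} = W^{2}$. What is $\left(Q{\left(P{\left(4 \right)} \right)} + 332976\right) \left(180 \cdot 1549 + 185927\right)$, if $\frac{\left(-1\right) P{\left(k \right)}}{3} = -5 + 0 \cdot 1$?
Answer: $154854165147$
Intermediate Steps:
$P{\left(k \right)} = 15$ ($P{\left(k \right)} = - 3 \left(-5 + 0 \cdot 1\right) = - 3 \left(-5 + 0\right) = \left(-3\right) \left(-5\right) = 15$)
$\left(Q{\left(P{\left(4 \right)} \right)} + 332976\right) \left(180 \cdot 1549 + 185927\right) = \left(15^{2} + 332976\right) \left(180 \cdot 1549 + 185927\right) = \left(225 + 332976\right) \left(278820 + 185927\right) = 333201 \cdot 464747 = 154854165147$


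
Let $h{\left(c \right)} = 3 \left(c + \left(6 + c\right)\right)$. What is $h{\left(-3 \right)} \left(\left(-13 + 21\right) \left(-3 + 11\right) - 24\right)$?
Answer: $0$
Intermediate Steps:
$h{\left(c \right)} = 18 + 6 c$ ($h{\left(c \right)} = 3 \left(6 + 2 c\right) = 18 + 6 c$)
$h{\left(-3 \right)} \left(\left(-13 + 21\right) \left(-3 + 11\right) - 24\right) = \left(18 + 6 \left(-3\right)\right) \left(\left(-13 + 21\right) \left(-3 + 11\right) - 24\right) = \left(18 - 18\right) \left(8 \cdot 8 - 24\right) = 0 \left(64 - 24\right) = 0 \cdot 40 = 0$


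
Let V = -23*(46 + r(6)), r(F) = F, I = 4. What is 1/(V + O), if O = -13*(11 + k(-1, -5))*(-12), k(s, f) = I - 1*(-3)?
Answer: 1/1612 ≈ 0.00062035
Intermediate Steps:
V = -1196 (V = -23*(46 + 6) = -23*52 = -1196)
k(s, f) = 7 (k(s, f) = 4 - 1*(-3) = 4 + 3 = 7)
O = 2808 (O = -13*(11 + 7)*(-12) = -13*18*(-12) = -234*(-12) = 2808)
1/(V + O) = 1/(-1196 + 2808) = 1/1612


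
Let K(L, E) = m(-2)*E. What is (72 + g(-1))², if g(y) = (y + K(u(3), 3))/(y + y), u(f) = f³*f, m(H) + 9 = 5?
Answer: 24649/4 ≈ 6162.3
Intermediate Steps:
m(H) = -4 (m(H) = -9 + 5 = -4)
u(f) = f⁴
K(L, E) = -4*E
g(y) = (-12 + y)/(2*y) (g(y) = (y - 4*3)/(y + y) = (y - 12)/((2*y)) = (-12 + y)*(1/(2*y)) = (-12 + y)/(2*y))
(72 + g(-1))² = (72 + (½)*(-12 - 1)/(-1))² = (72 + (½)*(-1)*(-13))² = (72 + 13/2)² = (157/2)² = 24649/4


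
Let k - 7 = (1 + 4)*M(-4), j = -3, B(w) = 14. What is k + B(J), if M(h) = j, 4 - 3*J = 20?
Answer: 6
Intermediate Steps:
J = -16/3 (J = 4/3 - ⅓*20 = 4/3 - 20/3 = -16/3 ≈ -5.3333)
M(h) = -3
k = -8 (k = 7 + (1 + 4)*(-3) = 7 + 5*(-3) = 7 - 15 = -8)
k + B(J) = -8 + 14 = 6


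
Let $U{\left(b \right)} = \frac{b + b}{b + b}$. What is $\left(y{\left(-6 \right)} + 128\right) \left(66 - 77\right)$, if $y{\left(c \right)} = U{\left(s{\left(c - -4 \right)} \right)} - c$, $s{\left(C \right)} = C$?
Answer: $-1485$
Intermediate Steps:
$U{\left(b \right)} = 1$ ($U{\left(b \right)} = \frac{2 b}{2 b} = 2 b \frac{1}{2 b} = 1$)
$y{\left(c \right)} = 1 - c$
$\left(y{\left(-6 \right)} + 128\right) \left(66 - 77\right) = \left(\left(1 - -6\right) + 128\right) \left(66 - 77\right) = \left(\left(1 + 6\right) + 128\right) \left(-11\right) = \left(7 + 128\right) \left(-11\right) = 135 \left(-11\right) = -1485$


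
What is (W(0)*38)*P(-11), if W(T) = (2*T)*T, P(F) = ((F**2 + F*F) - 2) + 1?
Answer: 0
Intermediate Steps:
P(F) = -1 + 2*F**2 (P(F) = ((F**2 + F**2) - 2) + 1 = (2*F**2 - 2) + 1 = (-2 + 2*F**2) + 1 = -1 + 2*F**2)
W(T) = 2*T**2
(W(0)*38)*P(-11) = ((2*0**2)*38)*(-1 + 2*(-11)**2) = ((2*0)*38)*(-1 + 2*121) = (0*38)*(-1 + 242) = 0*241 = 0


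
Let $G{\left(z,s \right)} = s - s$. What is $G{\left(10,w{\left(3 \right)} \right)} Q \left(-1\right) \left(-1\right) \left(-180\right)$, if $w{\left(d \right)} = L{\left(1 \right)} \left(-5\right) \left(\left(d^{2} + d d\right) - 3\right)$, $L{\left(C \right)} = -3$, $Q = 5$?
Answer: $0$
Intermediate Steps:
$w{\left(d \right)} = -45 + 30 d^{2}$ ($w{\left(d \right)} = \left(-3\right) \left(-5\right) \left(\left(d^{2} + d d\right) - 3\right) = 15 \left(\left(d^{2} + d^{2}\right) - 3\right) = 15 \left(2 d^{2} - 3\right) = 15 \left(-3 + 2 d^{2}\right) = -45 + 30 d^{2}$)
$G{\left(z,s \right)} = 0$
$G{\left(10,w{\left(3 \right)} \right)} Q \left(-1\right) \left(-1\right) \left(-180\right) = 0 \cdot 5 \left(-1\right) \left(-1\right) \left(-180\right) = 0 \left(\left(-5\right) \left(-1\right)\right) \left(-180\right) = 0 \cdot 5 \left(-180\right) = 0 \left(-180\right) = 0$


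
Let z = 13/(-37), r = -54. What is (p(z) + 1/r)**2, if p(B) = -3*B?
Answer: 4280761/3992004 ≈ 1.0723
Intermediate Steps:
z = -13/37 (z = 13*(-1/37) = -13/37 ≈ -0.35135)
(p(z) + 1/r)**2 = (-3*(-13/37) + 1/(-54))**2 = (39/37 - 1/54)**2 = (2069/1998)**2 = 4280761/3992004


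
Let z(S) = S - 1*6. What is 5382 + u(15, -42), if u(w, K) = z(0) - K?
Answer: 5418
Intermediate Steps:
z(S) = -6 + S (z(S) = S - 6 = -6 + S)
u(w, K) = -6 - K (u(w, K) = (-6 + 0) - K = -6 - K)
5382 + u(15, -42) = 5382 + (-6 - 1*(-42)) = 5382 + (-6 + 42) = 5382 + 36 = 5418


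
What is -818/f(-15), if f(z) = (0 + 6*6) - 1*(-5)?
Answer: -818/41 ≈ -19.951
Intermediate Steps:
f(z) = 41 (f(z) = (0 + 36) + 5 = 36 + 5 = 41)
-818/f(-15) = -818/41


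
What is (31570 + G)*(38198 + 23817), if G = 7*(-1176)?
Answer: 1447306070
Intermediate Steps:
G = -8232
(31570 + G)*(38198 + 23817) = (31570 - 8232)*(38198 + 23817) = 23338*62015 = 1447306070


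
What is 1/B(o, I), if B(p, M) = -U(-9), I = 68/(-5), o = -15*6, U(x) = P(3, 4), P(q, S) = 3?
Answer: -⅓ ≈ -0.33333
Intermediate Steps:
U(x) = 3
o = -90
I = -68/5 (I = 68*(-⅕) = -68/5 ≈ -13.600)
B(p, M) = -3 (B(p, M) = -1*3 = -3)
1/B(o, I) = 1/(-3) = -⅓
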